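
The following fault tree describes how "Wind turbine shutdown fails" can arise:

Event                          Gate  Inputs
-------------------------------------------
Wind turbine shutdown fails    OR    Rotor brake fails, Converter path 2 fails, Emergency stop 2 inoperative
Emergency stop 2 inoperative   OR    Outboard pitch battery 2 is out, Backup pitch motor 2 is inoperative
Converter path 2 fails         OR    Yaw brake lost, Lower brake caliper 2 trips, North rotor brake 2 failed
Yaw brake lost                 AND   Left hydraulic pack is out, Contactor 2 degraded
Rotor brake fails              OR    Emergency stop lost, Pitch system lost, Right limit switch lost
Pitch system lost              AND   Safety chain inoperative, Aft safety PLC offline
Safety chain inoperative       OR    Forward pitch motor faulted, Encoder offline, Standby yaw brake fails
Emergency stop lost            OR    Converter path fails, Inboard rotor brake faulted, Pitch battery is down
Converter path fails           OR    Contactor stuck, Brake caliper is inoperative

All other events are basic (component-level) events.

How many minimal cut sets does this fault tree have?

13

Converter path fails [OR]: union of children's cut sets → 2 cut set(s).
Emergency stop lost [OR]: union of children's cut sets → 4 cut set(s).
Safety chain inoperative [OR]: union of children's cut sets → 3 cut set(s).
Pitch system lost [AND]: one cut set from each child combined → 3 × 1 = 3 cut set(s).
Rotor brake fails [OR]: union of children's cut sets → 8 cut set(s).
Yaw brake lost [AND]: one cut set from each child combined → 1 × 1 = 1 cut set(s).
Converter path 2 fails [OR]: union of children's cut sets → 3 cut set(s).
Emergency stop 2 inoperative [OR]: union of children's cut sets → 2 cut set(s).
Wind turbine shutdown fails [OR]: union of children's cut sets → 13 cut set(s).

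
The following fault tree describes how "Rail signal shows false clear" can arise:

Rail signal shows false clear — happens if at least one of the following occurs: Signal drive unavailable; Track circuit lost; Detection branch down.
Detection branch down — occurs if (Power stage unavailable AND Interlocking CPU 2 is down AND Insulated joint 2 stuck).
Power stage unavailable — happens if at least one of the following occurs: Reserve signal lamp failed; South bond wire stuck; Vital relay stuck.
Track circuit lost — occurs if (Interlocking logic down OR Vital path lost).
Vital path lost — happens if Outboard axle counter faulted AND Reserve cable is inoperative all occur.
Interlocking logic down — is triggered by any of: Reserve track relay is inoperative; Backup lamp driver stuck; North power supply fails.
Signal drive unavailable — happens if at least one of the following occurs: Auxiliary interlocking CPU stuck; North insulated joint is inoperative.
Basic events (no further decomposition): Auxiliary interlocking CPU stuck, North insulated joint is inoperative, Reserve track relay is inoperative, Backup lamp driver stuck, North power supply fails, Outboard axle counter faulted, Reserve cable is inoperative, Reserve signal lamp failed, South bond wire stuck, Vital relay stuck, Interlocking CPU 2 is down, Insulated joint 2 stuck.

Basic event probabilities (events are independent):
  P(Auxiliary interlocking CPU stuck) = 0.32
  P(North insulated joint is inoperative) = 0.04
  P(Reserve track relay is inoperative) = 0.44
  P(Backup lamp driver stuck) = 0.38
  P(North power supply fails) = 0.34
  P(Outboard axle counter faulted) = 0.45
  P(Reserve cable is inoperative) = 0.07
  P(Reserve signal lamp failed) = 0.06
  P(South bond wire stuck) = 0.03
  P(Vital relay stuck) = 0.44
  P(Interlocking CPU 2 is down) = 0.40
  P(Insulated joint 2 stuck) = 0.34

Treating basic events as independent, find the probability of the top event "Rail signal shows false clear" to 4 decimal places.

0.8648

P(Signal drive unavailable) [OR] = 1 − (1−0.32) × (1−0.04) = 0.347200
P(Interlocking logic down) [OR] = 1 − (1−0.44) × (1−0.38) × (1−0.34) = 0.770848
P(Vital path lost) [AND] = 0.45 × 0.07 = 0.031500
P(Track circuit lost) [OR] = 1 − (1−0.770848) × (1−0.031500) = 0.778066
P(Power stage unavailable) [OR] = 1 − (1−0.06) × (1−0.03) × (1−0.44) = 0.489392
P(Detection branch down) [AND] = 0.489392 × 0.40 × 0.34 = 0.066557
P(Rail signal shows false clear) [OR] = 1 − (1−0.347200) × (1−0.778066) × (1−0.066557) = 0.864764
Rounded to 4 decimal places: P(Rail signal shows false clear) ≈ 0.8648.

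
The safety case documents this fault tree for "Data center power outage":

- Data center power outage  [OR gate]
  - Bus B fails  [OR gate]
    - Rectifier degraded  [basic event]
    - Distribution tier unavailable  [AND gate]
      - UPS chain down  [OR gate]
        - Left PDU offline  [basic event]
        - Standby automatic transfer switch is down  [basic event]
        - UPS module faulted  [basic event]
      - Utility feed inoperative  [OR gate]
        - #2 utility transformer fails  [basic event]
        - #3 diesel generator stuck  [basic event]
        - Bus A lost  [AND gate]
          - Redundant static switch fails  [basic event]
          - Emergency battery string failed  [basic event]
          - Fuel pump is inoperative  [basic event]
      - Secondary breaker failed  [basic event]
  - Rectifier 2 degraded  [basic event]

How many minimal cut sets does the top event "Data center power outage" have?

UPS chain down [OR]: union of children's cut sets → 3 cut set(s).
Bus A lost [AND]: one cut set from each child combined → 1 × 1 × 1 = 1 cut set(s).
Utility feed inoperative [OR]: union of children's cut sets → 3 cut set(s).
Distribution tier unavailable [AND]: one cut set from each child combined → 3 × 3 × 1 = 9 cut set(s).
Bus B fails [OR]: union of children's cut sets → 10 cut set(s).
Data center power outage [OR]: union of children's cut sets → 11 cut set(s).

11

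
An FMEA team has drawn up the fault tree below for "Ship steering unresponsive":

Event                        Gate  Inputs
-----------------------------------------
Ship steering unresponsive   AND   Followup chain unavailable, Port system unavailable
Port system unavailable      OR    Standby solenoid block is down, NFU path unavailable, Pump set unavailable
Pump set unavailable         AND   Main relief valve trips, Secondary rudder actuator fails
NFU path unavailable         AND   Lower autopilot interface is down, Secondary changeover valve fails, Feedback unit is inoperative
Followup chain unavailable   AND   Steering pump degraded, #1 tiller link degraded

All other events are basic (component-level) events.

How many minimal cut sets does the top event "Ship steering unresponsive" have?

Followup chain unavailable [AND]: one cut set from each child combined → 1 × 1 = 1 cut set(s).
NFU path unavailable [AND]: one cut set from each child combined → 1 × 1 × 1 = 1 cut set(s).
Pump set unavailable [AND]: one cut set from each child combined → 1 × 1 = 1 cut set(s).
Port system unavailable [OR]: union of children's cut sets → 3 cut set(s).
Ship steering unresponsive [AND]: one cut set from each child combined → 1 × 3 = 3 cut set(s).
Minimal cut sets: {#1 tiller link degraded, Standby solenoid block is down, Steering pump degraded}; {#1 tiller link degraded, Feedback unit is inoperative, Lower autopilot interface is down, Secondary changeover valve fails, Steering pump degraded}; {#1 tiller link degraded, Main relief valve trips, Secondary rudder actuator fails, Steering pump degraded}.

3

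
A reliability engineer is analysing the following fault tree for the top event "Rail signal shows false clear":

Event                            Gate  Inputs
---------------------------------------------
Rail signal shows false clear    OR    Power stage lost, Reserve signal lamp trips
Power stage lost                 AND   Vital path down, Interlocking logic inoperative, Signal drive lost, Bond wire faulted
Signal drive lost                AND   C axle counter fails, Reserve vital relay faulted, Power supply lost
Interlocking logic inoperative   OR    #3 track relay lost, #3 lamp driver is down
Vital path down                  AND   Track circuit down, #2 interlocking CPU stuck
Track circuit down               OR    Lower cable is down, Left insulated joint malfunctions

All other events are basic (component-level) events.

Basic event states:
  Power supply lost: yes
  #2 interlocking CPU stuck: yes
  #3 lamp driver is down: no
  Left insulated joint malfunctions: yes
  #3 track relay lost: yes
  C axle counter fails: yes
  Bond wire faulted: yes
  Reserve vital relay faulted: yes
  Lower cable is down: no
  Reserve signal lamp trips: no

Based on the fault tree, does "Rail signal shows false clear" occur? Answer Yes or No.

Track circuit down [OR]: Lower cable is down=not, Left insulated joint malfunctions=occurs → at least one input occurs → occurs.
Vital path down [AND]: Track circuit down=occurs, #2 interlocking CPU stuck=occurs → all inputs occur → occurs.
Interlocking logic inoperative [OR]: #3 track relay lost=occurs, #3 lamp driver is down=not → at least one input occurs → occurs.
Signal drive lost [AND]: C axle counter fails=occurs, Reserve vital relay faulted=occurs, Power supply lost=occurs → all inputs occur → occurs.
Power stage lost [AND]: Vital path down=occurs, Interlocking logic inoperative=occurs, Signal drive lost=occurs, Bond wire faulted=occurs → all inputs occur → occurs.
Rail signal shows false clear [OR]: Power stage lost=occurs, Reserve signal lamp trips=not → at least one input occurs → occurs.

Yes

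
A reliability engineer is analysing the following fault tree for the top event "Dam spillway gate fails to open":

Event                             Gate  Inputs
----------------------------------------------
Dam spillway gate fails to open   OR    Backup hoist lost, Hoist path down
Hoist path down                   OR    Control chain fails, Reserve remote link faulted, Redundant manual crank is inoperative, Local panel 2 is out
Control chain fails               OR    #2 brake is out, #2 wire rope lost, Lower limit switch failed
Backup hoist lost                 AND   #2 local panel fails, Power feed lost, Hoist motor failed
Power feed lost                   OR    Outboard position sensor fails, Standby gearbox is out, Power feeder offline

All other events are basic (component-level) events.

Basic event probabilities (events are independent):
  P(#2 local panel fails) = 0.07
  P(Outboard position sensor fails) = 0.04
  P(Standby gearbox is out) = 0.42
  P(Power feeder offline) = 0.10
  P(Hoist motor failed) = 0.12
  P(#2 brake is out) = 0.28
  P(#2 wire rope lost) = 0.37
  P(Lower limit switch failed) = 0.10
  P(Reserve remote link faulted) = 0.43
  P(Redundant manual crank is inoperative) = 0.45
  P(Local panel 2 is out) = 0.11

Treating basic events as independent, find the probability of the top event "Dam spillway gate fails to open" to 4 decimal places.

0.8866

P(Power feed lost) [OR] = 1 − (1−0.04) × (1−0.42) × (1−0.10) = 0.498880
P(Backup hoist lost) [AND] = 0.07 × 0.498880 × 0.12 = 0.004191
P(Control chain fails) [OR] = 1 − (1−0.28) × (1−0.37) × (1−0.10) = 0.591760
P(Hoist path down) [OR] = 1 − (1−0.591760) × (1−0.43) × (1−0.45) × (1−0.11) = 0.886095
P(Dam spillway gate fails to open) [OR] = 1 − (1−0.004191) × (1−0.886095) = 0.886572
Rounded to 4 decimal places: P(Dam spillway gate fails to open) ≈ 0.8866.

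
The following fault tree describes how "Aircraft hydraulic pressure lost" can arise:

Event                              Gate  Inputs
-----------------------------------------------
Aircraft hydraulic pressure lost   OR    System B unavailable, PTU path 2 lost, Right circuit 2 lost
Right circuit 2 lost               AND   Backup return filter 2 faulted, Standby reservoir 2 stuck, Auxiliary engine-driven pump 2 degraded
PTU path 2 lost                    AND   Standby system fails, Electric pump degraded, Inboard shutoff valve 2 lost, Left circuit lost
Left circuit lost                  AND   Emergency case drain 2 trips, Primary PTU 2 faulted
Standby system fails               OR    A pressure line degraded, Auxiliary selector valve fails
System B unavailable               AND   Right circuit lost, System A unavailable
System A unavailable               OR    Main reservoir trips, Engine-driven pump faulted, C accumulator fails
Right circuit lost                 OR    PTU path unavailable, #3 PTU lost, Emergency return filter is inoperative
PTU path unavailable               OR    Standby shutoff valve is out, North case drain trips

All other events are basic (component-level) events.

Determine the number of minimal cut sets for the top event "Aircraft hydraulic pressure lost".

15

PTU path unavailable [OR]: union of children's cut sets → 2 cut set(s).
Right circuit lost [OR]: union of children's cut sets → 4 cut set(s).
System A unavailable [OR]: union of children's cut sets → 3 cut set(s).
System B unavailable [AND]: one cut set from each child combined → 4 × 3 = 12 cut set(s).
Standby system fails [OR]: union of children's cut sets → 2 cut set(s).
Left circuit lost [AND]: one cut set from each child combined → 1 × 1 = 1 cut set(s).
PTU path 2 lost [AND]: one cut set from each child combined → 2 × 1 × 1 × 1 = 2 cut set(s).
Right circuit 2 lost [AND]: one cut set from each child combined → 1 × 1 × 1 = 1 cut set(s).
Aircraft hydraulic pressure lost [OR]: union of children's cut sets → 15 cut set(s).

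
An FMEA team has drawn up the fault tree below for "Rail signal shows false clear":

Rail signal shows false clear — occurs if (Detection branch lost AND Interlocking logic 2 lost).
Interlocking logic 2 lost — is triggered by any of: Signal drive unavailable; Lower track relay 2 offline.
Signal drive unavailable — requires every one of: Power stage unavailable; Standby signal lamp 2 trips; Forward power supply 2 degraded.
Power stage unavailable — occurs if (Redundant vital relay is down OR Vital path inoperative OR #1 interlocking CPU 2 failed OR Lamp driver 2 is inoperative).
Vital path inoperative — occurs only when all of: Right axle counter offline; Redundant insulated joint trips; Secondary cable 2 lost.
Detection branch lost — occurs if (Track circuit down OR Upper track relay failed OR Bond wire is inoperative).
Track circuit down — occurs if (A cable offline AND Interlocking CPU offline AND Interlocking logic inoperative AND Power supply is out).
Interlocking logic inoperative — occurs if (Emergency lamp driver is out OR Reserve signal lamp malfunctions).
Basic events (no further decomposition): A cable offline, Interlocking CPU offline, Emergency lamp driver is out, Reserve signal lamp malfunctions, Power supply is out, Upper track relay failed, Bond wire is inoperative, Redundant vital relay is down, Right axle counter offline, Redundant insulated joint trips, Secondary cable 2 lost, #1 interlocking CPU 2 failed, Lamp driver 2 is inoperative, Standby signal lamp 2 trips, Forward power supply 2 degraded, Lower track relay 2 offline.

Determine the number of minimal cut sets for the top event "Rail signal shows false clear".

20

Interlocking logic inoperative [OR]: union of children's cut sets → 2 cut set(s).
Track circuit down [AND]: one cut set from each child combined → 1 × 1 × 2 × 1 = 2 cut set(s).
Detection branch lost [OR]: union of children's cut sets → 4 cut set(s).
Vital path inoperative [AND]: one cut set from each child combined → 1 × 1 × 1 = 1 cut set(s).
Power stage unavailable [OR]: union of children's cut sets → 4 cut set(s).
Signal drive unavailable [AND]: one cut set from each child combined → 4 × 1 × 1 = 4 cut set(s).
Interlocking logic 2 lost [OR]: union of children's cut sets → 5 cut set(s).
Rail signal shows false clear [AND]: one cut set from each child combined → 4 × 5 = 20 cut set(s).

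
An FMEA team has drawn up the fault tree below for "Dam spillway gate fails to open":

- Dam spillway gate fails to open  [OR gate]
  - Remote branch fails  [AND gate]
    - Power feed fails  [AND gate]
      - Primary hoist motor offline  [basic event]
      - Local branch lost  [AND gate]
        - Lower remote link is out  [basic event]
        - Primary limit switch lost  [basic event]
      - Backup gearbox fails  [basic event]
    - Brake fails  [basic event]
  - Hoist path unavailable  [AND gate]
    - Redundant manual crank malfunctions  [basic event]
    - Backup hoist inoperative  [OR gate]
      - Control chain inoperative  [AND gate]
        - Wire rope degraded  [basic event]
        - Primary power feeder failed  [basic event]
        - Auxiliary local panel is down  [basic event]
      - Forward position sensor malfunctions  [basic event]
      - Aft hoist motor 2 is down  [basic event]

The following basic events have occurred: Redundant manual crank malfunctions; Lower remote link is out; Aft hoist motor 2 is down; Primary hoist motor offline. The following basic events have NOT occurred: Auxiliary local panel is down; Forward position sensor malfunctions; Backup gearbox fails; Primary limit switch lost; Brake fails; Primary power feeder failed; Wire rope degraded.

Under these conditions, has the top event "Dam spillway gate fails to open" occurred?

Yes

Local branch lost [AND]: Lower remote link is out=occurs, Primary limit switch lost=not → not all inputs occur → does not occur.
Power feed fails [AND]: Primary hoist motor offline=occurs, Local branch lost=not, Backup gearbox fails=not → not all inputs occur → does not occur.
Remote branch fails [AND]: Power feed fails=not, Brake fails=not → not all inputs occur → does not occur.
Control chain inoperative [AND]: Wire rope degraded=not, Primary power feeder failed=not, Auxiliary local panel is down=not → not all inputs occur → does not occur.
Backup hoist inoperative [OR]: Control chain inoperative=not, Forward position sensor malfunctions=not, Aft hoist motor 2 is down=occurs → at least one input occurs → occurs.
Hoist path unavailable [AND]: Redundant manual crank malfunctions=occurs, Backup hoist inoperative=occurs → all inputs occur → occurs.
Dam spillway gate fails to open [OR]: Remote branch fails=not, Hoist path unavailable=occurs → at least one input occurs → occurs.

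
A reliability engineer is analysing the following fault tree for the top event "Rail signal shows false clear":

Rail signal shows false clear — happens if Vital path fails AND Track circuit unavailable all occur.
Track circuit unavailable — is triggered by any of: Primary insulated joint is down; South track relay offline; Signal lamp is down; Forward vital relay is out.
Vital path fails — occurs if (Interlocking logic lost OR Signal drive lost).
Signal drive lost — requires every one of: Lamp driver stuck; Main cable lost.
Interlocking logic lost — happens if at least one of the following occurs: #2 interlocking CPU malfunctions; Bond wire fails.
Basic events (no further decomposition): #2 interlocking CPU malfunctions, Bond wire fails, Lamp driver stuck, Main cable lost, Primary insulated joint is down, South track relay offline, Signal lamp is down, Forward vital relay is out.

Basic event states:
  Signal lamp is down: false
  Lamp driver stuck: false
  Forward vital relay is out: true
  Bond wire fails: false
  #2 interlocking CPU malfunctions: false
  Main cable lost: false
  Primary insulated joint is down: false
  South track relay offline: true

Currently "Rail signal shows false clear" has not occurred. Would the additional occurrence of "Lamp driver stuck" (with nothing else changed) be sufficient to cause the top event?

No

Counterfactual: set "Lamp driver stuck" to occurred.
Interlocking logic lost [OR]: #2 interlocking CPU malfunctions=not, Bond wire fails=not → no input occurs → does not occur.
Signal drive lost [AND]: Lamp driver stuck=occurs, Main cable lost=not → not all inputs occur → does not occur.
Vital path fails [OR]: Interlocking logic lost=not, Signal drive lost=not → no input occurs → does not occur.
Track circuit unavailable [OR]: Primary insulated joint is down=not, South track relay offline=occurs, Signal lamp is down=not, Forward vital relay is out=occurs → at least one input occurs → occurs.
Rail signal shows false clear [AND]: Vital path fails=not, Track circuit unavailable=occurs → not all inputs occur → does not occur.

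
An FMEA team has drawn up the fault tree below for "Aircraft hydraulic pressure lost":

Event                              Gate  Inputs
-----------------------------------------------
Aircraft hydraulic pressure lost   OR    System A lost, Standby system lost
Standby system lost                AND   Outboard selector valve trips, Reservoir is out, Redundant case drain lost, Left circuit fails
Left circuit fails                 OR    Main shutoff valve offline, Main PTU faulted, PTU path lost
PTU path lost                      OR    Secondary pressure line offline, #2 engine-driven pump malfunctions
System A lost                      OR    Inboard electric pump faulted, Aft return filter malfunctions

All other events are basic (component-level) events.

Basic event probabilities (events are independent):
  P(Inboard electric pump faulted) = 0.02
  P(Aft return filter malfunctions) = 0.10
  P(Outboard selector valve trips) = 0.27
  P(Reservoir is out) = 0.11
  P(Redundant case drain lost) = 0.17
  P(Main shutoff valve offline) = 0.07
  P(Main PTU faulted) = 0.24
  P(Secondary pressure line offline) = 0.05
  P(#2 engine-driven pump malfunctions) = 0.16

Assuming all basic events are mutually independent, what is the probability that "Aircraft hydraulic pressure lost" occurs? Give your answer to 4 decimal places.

P(System A lost) [OR] = 1 − (1−0.02) × (1−0.10) = 0.118000
P(PTU path lost) [OR] = 1 − (1−0.05) × (1−0.16) = 0.202000
P(Left circuit fails) [OR] = 1 − (1−0.07) × (1−0.24) × (1−0.202000) = 0.435974
P(Standby system lost) [AND] = 0.27 × 0.11 × 0.17 × 0.435974 = 0.002201
P(Aircraft hydraulic pressure lost) [OR] = 1 − (1−0.118000) × (1−0.002201) = 0.119941
Rounded to 4 decimal places: P(Aircraft hydraulic pressure lost) ≈ 0.1199.

0.1199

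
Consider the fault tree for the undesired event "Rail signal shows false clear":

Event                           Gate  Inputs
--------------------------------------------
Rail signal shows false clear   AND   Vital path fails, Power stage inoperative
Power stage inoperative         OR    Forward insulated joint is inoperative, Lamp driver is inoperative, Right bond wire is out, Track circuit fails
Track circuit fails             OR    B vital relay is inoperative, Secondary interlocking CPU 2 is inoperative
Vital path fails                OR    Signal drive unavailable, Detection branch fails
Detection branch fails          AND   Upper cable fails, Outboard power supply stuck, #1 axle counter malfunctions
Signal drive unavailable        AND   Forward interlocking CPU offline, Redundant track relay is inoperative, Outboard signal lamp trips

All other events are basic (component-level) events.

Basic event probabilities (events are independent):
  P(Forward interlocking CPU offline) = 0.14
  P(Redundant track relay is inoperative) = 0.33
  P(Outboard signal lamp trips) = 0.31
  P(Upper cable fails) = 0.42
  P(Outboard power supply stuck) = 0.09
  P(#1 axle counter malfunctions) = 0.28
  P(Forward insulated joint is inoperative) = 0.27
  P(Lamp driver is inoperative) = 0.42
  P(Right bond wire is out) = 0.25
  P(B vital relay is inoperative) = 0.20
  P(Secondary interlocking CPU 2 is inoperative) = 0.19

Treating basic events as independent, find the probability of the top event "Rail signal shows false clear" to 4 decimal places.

0.0197

P(Signal drive unavailable) [AND] = 0.14 × 0.33 × 0.31 = 0.014322
P(Detection branch fails) [AND] = 0.42 × 0.09 × 0.28 = 0.010584
P(Vital path fails) [OR] = 1 − (1−0.014322) × (1−0.010584) = 0.024754
P(Track circuit fails) [OR] = 1 − (1−0.20) × (1−0.19) = 0.352000
P(Power stage inoperative) [OR] = 1 − (1−0.27) × (1−0.42) × (1−0.25) × (1−0.352000) = 0.794228
P(Rail signal shows false clear) [AND] = 0.024754 × 0.794228 = 0.019660
Rounded to 4 decimal places: P(Rail signal shows false clear) ≈ 0.0197.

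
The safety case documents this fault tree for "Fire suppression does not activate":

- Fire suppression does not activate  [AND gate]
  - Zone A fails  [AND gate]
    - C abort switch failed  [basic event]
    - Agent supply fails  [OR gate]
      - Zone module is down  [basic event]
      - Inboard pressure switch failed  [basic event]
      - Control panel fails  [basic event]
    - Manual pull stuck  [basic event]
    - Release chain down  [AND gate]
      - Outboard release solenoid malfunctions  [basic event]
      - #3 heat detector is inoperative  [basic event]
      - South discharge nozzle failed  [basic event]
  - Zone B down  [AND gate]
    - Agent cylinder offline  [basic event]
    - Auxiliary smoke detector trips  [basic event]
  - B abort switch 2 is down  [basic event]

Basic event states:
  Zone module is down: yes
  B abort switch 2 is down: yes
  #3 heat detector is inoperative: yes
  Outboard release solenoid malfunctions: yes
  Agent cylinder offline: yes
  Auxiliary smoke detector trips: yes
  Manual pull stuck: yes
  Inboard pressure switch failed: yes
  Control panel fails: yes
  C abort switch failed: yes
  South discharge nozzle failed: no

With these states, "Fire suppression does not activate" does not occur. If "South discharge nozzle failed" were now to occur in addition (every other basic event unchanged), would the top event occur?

Yes

Counterfactual: set "South discharge nozzle failed" to occurred.
Agent supply fails [OR]: Zone module is down=occurs, Inboard pressure switch failed=occurs, Control panel fails=occurs → at least one input occurs → occurs.
Release chain down [AND]: Outboard release solenoid malfunctions=occurs, #3 heat detector is inoperative=occurs, South discharge nozzle failed=occurs → all inputs occur → occurs.
Zone A fails [AND]: C abort switch failed=occurs, Agent supply fails=occurs, Manual pull stuck=occurs, Release chain down=occurs → all inputs occur → occurs.
Zone B down [AND]: Agent cylinder offline=occurs, Auxiliary smoke detector trips=occurs → all inputs occur → occurs.
Fire suppression does not activate [AND]: Zone A fails=occurs, Zone B down=occurs, B abort switch 2 is down=occurs → all inputs occur → occurs.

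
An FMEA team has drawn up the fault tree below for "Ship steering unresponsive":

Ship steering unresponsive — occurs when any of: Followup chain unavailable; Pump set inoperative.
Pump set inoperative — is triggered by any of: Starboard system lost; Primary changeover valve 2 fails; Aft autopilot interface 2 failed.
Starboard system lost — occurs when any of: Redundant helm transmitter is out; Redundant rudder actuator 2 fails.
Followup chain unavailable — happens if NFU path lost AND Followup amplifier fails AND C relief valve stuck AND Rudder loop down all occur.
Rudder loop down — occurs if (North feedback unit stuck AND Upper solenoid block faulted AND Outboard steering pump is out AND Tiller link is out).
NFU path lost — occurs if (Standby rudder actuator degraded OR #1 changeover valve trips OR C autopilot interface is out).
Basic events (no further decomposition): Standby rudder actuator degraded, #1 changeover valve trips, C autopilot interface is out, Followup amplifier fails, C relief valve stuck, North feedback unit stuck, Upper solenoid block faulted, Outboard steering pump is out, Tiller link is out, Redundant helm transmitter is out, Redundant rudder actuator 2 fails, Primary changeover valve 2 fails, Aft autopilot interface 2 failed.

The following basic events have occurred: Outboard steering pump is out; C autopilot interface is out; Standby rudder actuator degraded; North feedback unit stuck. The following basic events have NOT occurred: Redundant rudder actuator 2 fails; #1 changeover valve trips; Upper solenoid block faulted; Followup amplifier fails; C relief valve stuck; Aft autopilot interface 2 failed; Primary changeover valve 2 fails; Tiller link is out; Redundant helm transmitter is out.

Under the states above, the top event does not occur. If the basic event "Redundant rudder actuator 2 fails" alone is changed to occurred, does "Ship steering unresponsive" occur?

Counterfactual: set "Redundant rudder actuator 2 fails" to occurred.
NFU path lost [OR]: Standby rudder actuator degraded=occurs, #1 changeover valve trips=not, C autopilot interface is out=occurs → at least one input occurs → occurs.
Rudder loop down [AND]: North feedback unit stuck=occurs, Upper solenoid block faulted=not, Outboard steering pump is out=occurs, Tiller link is out=not → not all inputs occur → does not occur.
Followup chain unavailable [AND]: NFU path lost=occurs, Followup amplifier fails=not, C relief valve stuck=not, Rudder loop down=not → not all inputs occur → does not occur.
Starboard system lost [OR]: Redundant helm transmitter is out=not, Redundant rudder actuator 2 fails=occurs → at least one input occurs → occurs.
Pump set inoperative [OR]: Starboard system lost=occurs, Primary changeover valve 2 fails=not, Aft autopilot interface 2 failed=not → at least one input occurs → occurs.
Ship steering unresponsive [OR]: Followup chain unavailable=not, Pump set inoperative=occurs → at least one input occurs → occurs.

Yes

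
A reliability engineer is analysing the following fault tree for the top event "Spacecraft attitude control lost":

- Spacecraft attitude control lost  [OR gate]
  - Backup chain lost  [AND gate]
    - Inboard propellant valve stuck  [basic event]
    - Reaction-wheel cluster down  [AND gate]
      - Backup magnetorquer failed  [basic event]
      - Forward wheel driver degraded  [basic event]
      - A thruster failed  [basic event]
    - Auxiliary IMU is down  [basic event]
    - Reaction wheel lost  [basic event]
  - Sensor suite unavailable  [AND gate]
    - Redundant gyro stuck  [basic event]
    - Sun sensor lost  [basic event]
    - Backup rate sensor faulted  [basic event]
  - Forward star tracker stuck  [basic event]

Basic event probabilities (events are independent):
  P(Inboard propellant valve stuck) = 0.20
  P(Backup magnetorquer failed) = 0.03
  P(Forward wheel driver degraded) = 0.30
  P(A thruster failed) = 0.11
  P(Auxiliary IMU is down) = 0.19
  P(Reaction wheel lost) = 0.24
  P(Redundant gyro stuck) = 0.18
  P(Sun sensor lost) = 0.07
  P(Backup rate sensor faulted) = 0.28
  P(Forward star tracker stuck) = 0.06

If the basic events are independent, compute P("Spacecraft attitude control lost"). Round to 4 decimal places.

0.0633

P(Reaction-wheel cluster down) [AND] = 0.03 × 0.30 × 0.11 = 0.000990
P(Backup chain lost) [AND] = 0.20 × 0.000990 × 0.19 × 0.24 = 0.000009
P(Sensor suite unavailable) [AND] = 0.18 × 0.07 × 0.28 = 0.003528
P(Spacecraft attitude control lost) [OR] = 1 − (1−0.000009) × (1−0.003528) × (1−0.06) = 0.063325
Rounded to 4 decimal places: P(Spacecraft attitude control lost) ≈ 0.0633.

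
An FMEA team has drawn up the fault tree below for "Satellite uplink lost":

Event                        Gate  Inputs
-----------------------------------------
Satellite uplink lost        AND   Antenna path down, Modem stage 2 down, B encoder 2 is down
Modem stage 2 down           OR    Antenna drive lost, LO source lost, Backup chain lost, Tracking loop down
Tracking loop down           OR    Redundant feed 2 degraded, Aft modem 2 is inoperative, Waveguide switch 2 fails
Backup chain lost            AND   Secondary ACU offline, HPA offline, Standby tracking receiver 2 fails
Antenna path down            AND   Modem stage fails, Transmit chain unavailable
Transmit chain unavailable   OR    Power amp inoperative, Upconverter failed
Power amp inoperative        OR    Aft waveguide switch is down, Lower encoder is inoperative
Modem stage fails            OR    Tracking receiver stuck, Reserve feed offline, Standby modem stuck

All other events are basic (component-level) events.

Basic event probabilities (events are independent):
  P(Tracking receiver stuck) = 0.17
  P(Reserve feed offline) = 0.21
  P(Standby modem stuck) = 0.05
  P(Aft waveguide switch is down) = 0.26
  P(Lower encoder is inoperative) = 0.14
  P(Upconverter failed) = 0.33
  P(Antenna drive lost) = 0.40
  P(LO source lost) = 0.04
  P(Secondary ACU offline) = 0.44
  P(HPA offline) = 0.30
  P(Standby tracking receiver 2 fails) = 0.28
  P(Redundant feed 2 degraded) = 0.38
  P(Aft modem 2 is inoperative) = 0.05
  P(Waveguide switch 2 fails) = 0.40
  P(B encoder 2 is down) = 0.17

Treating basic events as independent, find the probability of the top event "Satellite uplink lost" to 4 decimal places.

P(Modem stage fails) [OR] = 1 − (1−0.17) × (1−0.21) × (1−0.05) = 0.377085
P(Power amp inoperative) [OR] = 1 − (1−0.26) × (1−0.14) = 0.363600
P(Transmit chain unavailable) [OR] = 1 − (1−0.363600) × (1−0.33) = 0.573612
P(Antenna path down) [AND] = 0.377085 × 0.573612 = 0.216300
P(Backup chain lost) [AND] = 0.44 × 0.30 × 0.28 = 0.036960
P(Tracking loop down) [OR] = 1 − (1−0.38) × (1−0.05) × (1−0.40) = 0.646600
P(Modem stage 2 down) [OR] = 1 − (1−0.40) × (1−0.04) × (1−0.036960) × (1−0.646600) = 0.803965
P(Satellite uplink lost) [AND] = 0.216300 × 0.803965 × 0.17 = 0.029563
Rounded to 4 decimal places: P(Satellite uplink lost) ≈ 0.0296.

0.0296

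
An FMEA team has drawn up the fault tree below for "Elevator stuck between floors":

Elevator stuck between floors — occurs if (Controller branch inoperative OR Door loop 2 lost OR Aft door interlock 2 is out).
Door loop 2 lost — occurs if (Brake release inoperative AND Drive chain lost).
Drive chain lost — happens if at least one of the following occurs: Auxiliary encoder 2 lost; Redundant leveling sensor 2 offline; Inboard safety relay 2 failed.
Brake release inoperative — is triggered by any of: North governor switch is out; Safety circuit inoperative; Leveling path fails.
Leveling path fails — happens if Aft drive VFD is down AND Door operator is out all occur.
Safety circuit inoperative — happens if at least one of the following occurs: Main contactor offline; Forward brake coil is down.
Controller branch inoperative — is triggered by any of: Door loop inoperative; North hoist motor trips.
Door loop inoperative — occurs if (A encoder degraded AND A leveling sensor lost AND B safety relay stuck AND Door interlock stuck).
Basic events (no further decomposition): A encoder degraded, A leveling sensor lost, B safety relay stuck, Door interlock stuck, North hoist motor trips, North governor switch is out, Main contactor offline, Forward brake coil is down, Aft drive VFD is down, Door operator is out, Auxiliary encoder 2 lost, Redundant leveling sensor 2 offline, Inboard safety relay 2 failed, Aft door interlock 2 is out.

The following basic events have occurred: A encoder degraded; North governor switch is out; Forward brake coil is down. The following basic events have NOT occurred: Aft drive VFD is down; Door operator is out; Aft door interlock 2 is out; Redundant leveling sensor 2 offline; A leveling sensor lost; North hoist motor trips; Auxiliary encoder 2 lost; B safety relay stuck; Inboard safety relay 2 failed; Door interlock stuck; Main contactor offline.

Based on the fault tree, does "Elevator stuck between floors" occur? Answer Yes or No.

No

Door loop inoperative [AND]: A encoder degraded=occurs, A leveling sensor lost=not, B safety relay stuck=not, Door interlock stuck=not → not all inputs occur → does not occur.
Controller branch inoperative [OR]: Door loop inoperative=not, North hoist motor trips=not → no input occurs → does not occur.
Safety circuit inoperative [OR]: Main contactor offline=not, Forward brake coil is down=occurs → at least one input occurs → occurs.
Leveling path fails [AND]: Aft drive VFD is down=not, Door operator is out=not → not all inputs occur → does not occur.
Brake release inoperative [OR]: North governor switch is out=occurs, Safety circuit inoperative=occurs, Leveling path fails=not → at least one input occurs → occurs.
Drive chain lost [OR]: Auxiliary encoder 2 lost=not, Redundant leveling sensor 2 offline=not, Inboard safety relay 2 failed=not → no input occurs → does not occur.
Door loop 2 lost [AND]: Brake release inoperative=occurs, Drive chain lost=not → not all inputs occur → does not occur.
Elevator stuck between floors [OR]: Controller branch inoperative=not, Door loop 2 lost=not, Aft door interlock 2 is out=not → no input occurs → does not occur.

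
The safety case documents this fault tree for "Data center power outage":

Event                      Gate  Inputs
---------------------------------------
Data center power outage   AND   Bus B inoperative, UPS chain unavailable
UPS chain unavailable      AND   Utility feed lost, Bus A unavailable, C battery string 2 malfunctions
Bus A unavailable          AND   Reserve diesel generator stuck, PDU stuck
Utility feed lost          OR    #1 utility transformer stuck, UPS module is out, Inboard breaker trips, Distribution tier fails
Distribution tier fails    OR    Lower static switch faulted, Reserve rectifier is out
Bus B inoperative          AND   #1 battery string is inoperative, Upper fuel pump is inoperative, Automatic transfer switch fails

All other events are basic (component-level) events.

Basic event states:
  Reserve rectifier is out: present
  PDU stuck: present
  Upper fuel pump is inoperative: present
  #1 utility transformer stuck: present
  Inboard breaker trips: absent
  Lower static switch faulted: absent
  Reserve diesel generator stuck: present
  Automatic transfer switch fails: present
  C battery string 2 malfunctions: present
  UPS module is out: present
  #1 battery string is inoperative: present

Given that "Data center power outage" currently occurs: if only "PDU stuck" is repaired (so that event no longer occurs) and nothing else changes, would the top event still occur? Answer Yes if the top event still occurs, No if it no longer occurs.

Counterfactual: set "PDU stuck" to not occurred.
Bus B inoperative [AND]: #1 battery string is inoperative=occurs, Upper fuel pump is inoperative=occurs, Automatic transfer switch fails=occurs → all inputs occur → occurs.
Distribution tier fails [OR]: Lower static switch faulted=not, Reserve rectifier is out=occurs → at least one input occurs → occurs.
Utility feed lost [OR]: #1 utility transformer stuck=occurs, UPS module is out=occurs, Inboard breaker trips=not, Distribution tier fails=occurs → at least one input occurs → occurs.
Bus A unavailable [AND]: Reserve diesel generator stuck=occurs, PDU stuck=not → not all inputs occur → does not occur.
UPS chain unavailable [AND]: Utility feed lost=occurs, Bus A unavailable=not, C battery string 2 malfunctions=occurs → not all inputs occur → does not occur.
Data center power outage [AND]: Bus B inoperative=occurs, UPS chain unavailable=not → not all inputs occur → does not occur.

No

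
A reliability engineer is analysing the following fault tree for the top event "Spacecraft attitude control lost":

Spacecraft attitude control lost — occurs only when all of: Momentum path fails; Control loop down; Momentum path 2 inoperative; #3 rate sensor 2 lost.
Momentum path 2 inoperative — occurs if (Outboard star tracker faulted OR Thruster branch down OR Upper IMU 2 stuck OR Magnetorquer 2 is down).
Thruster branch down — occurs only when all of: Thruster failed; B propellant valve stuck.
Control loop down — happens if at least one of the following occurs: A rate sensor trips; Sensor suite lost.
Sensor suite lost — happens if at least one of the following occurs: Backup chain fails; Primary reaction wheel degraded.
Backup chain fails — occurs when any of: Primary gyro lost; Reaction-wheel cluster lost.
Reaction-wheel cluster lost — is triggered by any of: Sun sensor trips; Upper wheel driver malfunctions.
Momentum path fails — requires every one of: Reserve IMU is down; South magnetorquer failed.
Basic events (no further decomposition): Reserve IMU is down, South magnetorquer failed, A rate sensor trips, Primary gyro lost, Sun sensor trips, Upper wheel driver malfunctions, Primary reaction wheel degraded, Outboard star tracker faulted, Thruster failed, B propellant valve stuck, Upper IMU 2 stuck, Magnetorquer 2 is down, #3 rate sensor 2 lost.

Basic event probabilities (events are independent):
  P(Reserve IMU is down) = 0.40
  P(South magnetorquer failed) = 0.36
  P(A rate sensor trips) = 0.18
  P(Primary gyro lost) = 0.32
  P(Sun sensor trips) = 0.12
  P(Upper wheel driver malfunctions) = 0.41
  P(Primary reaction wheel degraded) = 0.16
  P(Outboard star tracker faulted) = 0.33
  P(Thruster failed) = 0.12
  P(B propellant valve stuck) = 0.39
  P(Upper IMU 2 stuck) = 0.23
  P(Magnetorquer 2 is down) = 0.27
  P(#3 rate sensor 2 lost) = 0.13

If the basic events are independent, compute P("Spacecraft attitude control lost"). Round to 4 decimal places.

P(Momentum path fails) [AND] = 0.40 × 0.36 = 0.144000
P(Reaction-wheel cluster lost) [OR] = 1 − (1−0.12) × (1−0.41) = 0.480800
P(Backup chain fails) [OR] = 1 − (1−0.32) × (1−0.480800) = 0.646944
P(Sensor suite lost) [OR] = 1 − (1−0.646944) × (1−0.16) = 0.703433
P(Control loop down) [OR] = 1 − (1−0.18) × (1−0.703433) = 0.756815
P(Thruster branch down) [AND] = 0.12 × 0.39 = 0.046800
P(Momentum path 2 inoperative) [OR] = 1 − (1−0.33) × (1−0.046800) × (1−0.23) × (1−0.27) = 0.641018
P(Spacecraft attitude control lost) [AND] = 0.144000 × 0.756815 × 0.641018 × 0.13 = 0.009082
Rounded to 4 decimal places: P(Spacecraft attitude control lost) ≈ 0.0091.

0.0091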